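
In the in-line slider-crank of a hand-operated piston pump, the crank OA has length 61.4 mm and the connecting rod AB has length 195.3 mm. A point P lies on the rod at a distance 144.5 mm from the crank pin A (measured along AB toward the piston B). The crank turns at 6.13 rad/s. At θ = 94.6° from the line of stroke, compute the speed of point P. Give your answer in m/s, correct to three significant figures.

0.368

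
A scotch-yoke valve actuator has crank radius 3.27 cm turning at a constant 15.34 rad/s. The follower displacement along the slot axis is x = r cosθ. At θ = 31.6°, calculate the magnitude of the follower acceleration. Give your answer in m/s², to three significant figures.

ω = 15.34 rad/s
x = r cosθ ⇒ ẍ = −rω² cosθ (ω constant).
|a| = rω²|cosθ| = 0.0327·(15.34)²·|cos 31.6°| = 6.5539 m/s².

6.55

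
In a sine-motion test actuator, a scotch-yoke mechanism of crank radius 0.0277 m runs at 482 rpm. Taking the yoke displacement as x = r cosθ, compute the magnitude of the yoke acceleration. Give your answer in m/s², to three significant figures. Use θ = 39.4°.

54.5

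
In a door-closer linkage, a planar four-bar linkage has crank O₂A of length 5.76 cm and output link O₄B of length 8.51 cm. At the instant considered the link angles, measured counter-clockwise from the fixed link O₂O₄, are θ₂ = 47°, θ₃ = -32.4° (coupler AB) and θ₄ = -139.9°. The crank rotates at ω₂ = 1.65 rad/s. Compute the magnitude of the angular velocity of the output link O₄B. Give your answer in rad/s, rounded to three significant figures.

1.15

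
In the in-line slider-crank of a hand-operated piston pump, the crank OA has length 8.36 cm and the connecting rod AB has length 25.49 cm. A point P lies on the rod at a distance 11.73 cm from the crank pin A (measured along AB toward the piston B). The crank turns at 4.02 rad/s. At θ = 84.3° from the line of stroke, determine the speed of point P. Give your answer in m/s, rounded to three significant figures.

ω = 4.02 rad/s.  Crank-pin speed |V_A| = rω = 0.33607 m/s, perpendicular to OA.
Rod angle: sinφ = −(r/L) sinθ ⇒ φ = -19.047°; ω_rod = −rω cosθ/√(L²−r²sin²θ) = -0.13853 rad/s.
V_P = V_A + ω_rod × AP, with AP = 0.1173 m along the rod.
Components: V_Px = −rω sinθ − a·ω_rod·sinφ = -0.33971 m/s;  V_Py = rω cosθ + a·ω_rod·cosφ = +0.018018 m/s.
|V_P| = √(V_Px² + V_Py²) = 0.34019 m/s.

0.340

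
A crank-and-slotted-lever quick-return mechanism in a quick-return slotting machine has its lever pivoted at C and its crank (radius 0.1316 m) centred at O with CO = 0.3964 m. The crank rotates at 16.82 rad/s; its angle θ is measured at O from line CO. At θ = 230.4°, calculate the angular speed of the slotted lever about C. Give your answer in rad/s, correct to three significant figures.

2.48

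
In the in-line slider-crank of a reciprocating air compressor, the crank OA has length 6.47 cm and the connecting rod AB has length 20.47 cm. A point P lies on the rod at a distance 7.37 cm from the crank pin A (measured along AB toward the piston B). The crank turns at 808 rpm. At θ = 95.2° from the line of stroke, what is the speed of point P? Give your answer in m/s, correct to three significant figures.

5.40

ω = 84.61 rad/s.  Crank-pin speed |V_A| = rω = 5.4745 m/s, perpendicular to OA.
Rod angle: sinφ = −(r/L) sinθ ⇒ φ = -18.347°; ω_rod = −rω cosθ/√(L²−r²sin²θ) = +2.5537 rad/s.
V_P = V_A + ω_rod × AP, with AP = 0.0737 m along the rod.
Components: V_Px = −rω sinθ − a·ω_rod·sinφ = -5.3927 m/s;  V_Py = rω cosθ + a·ω_rod·cosφ = -0.31753 m/s.
|V_P| = √(V_Px² + V_Py²) = 5.4021 m/s.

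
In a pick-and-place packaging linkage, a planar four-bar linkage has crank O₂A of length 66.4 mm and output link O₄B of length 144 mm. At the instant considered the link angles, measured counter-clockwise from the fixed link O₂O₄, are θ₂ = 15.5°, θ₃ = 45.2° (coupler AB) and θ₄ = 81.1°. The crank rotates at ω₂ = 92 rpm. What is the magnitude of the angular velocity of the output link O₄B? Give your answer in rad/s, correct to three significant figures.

3.75

ω₂ = 9.634 rad/s (from 92 rpm).
Differentiating the loop-closure r₂e^{iθ₂}+r₃e^{iθ₃}=r₁+r₄e^{iθ₄} gives r₂ω₂e^{iθ₂}+r₃ω₃e^{iθ₃}=r₄ω₄e^{iθ₄}.
Eliminating the other unknown: ω₄ = r₂ω₂ sin(θ₂−θ₃) / [r₄ sin(θ₄−θ₃)].
Numerator sine = -0.49546; denominator sine = +0.58637.
Result = 0.0664·9.634·(-0.49546) / (0.144·(+0.58637)) = -3.7537 rad/s; magnitude 3.7537 rad/s.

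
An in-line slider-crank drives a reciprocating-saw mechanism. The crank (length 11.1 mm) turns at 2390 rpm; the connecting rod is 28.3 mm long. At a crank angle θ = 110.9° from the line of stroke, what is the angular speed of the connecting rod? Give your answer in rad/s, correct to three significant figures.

ω = 250.3 rad/s (converted from 2390 rpm).
The rod makes angle φ with the slider axis where L sinφ = r sinθ; differentiating, L cosφ·φ̇ = r ω cosθ.
L cosφ = √(L² − r² sin²θ) = 0.026332 m.
|ω_rod| = r ω |cosθ| / √(L² − r² sin²θ) = 0.0111·250.3·0.35674/0.026332 = 37.637 rad/s.

37.6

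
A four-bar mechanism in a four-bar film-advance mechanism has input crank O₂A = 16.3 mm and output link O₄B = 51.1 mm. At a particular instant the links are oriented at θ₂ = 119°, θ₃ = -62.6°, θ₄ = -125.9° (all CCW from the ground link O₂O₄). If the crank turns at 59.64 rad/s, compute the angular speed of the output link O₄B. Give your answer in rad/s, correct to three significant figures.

0.595

ω₂ = 59.64 rad/s
Differentiating the loop-closure r₂e^{iθ₂}+r₃e^{iθ₃}=r₁+r₄e^{iθ₄} gives r₂ω₂e^{iθ₂}+r₃ω₃e^{iθ₃}=r₄ω₄e^{iθ₄}.
Eliminating the other unknown: ω₄ = r₂ω₂ sin(θ₂−θ₃) / [r₄ sin(θ₄−θ₃)].
Numerator sine = -0.02792; denominator sine = -0.89337.
Result = 0.0163·59.64·(-0.02792) / (0.0511·(-0.89337)) = +0.59458 rad/s; magnitude 0.59458 rad/s.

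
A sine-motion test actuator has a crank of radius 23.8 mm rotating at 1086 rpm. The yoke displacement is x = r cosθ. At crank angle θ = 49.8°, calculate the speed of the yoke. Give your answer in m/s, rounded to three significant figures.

2.07

ω = 113.7 rad/s (from 1086 rpm).
x = r cosθ ⇒ ẋ = −rω sinθ.
|v| = rω|sinθ| = 0.0238·113.7·|sin 49.8°| = 2.0673 m/s.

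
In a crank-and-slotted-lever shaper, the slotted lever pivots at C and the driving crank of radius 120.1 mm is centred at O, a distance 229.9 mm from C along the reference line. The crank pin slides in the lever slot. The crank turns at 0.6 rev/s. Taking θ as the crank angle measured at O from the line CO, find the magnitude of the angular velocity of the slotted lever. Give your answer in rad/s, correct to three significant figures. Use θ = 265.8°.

0.739

ω = 3.77 rad/s (from 0.6 rev/s).
Crank pin A relative to C: A = (d + r cosθ, r sinθ); lever angle φ = atan2(r sinθ, d + r cosθ).
Differentiating tanφ: φ̇ = rω(d cosθ + r)/(d² + r² + 2dr cosθ).
d² + r² + 2dr cosθ = |CA|² = 0.0632337 m²;  d cosθ + r = +0.10326 m.
|ω_lever| = |0.1201·3.77·+0.10326| / 0.0632337 = 0.73938 rad/s.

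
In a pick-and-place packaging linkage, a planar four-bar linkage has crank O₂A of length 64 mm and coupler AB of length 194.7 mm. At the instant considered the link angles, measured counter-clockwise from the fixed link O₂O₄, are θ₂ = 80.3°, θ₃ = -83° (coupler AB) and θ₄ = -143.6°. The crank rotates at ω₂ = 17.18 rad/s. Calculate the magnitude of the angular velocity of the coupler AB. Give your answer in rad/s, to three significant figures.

4.49

ω₂ = 17.18 rad/s
Differentiating the loop-closure r₂e^{iθ₂}+r₃e^{iθ₃}=r₁+r₄e^{iθ₄} gives r₂ω₂e^{iθ₂}+r₃ω₃e^{iθ₃}=r₄ω₄e^{iθ₄}.
Eliminating the other unknown: ω₃ = r₂ω₂ sin(θ₄−θ₂) / [r₃ sin(θ₃−θ₄)].
Numerator sine = +0.69340; denominator sine = +0.87121.
Result = 0.064·17.18·(+0.69340) / (0.1947·(+0.87121)) = +4.4947 rad/s; magnitude 4.4947 rad/s.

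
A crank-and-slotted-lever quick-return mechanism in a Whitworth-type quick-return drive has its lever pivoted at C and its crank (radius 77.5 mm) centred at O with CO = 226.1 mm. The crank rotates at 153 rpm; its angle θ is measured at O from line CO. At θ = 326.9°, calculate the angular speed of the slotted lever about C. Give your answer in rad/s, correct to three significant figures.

ω = 16.02 rad/s (from 153 rpm).
Crank pin A relative to C: A = (d + r cosθ, r sinθ); lever angle φ = atan2(r sinθ, d + r cosθ).
Differentiating tanφ: φ̇ = rω(d cosθ + r)/(d² + r² + 2dr cosθ).
d² + r² + 2dr cosθ = |CA|² = 0.0864857 m²;  d cosθ + r = +0.26691 m.
|ω_lever| = |0.0775·16.02·+0.26691| / 0.0864857 = 3.8321 rad/s.

3.83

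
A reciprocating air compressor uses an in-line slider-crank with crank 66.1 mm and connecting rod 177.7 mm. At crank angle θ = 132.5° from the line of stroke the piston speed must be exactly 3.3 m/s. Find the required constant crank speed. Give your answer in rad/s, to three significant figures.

91.7

For an in-line slider-crank, |v_piston| = rω|sinθ|·[1 + r cosθ/√(L² − r² sin²θ)].
With r = 0.0661 m, L = 0.1777 m, θ = 132.5°: the bracketed kinematic factor |dx/dθ| = 0.035999 m.
ω = v/|dx/dθ| = 3.3/0.035999 = 91.67 rad/s.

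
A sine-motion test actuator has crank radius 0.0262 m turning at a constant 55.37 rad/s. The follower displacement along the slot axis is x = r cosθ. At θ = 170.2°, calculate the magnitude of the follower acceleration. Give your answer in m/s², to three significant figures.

79.2

ω = 55.37 rad/s
x = r cosθ ⇒ ẍ = −rω² cosθ (ω constant).
|a| = rω²|cosθ| = 0.0262·(55.37)²·|cos 170.2°| = 79.153 m/s².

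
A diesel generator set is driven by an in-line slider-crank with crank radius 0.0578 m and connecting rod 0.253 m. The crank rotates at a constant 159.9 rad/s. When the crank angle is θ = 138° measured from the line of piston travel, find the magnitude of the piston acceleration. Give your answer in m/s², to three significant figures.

ω = 159.9 rad/s
x(θ) = r cosθ + √(L² − r² sin²θ); with ω constant, a = ω²·d²x/dθ².
d²x/dθ² = −r cosθ − r²(cos2θ)/√u − r⁴ sin²2θ/(4u^{3/2}),  u = L² − r² sin²θ = 0.0625132 m².
Substituting r = 0.0578 m, L = 0.253 m, θ = 138°: d²x/dθ² = +0.04138 m.
a = ω²·d²x/dθ² = (159.9)²·(+0.04138) = +1058 m/s²;  |a| = 1058 m/s².

1060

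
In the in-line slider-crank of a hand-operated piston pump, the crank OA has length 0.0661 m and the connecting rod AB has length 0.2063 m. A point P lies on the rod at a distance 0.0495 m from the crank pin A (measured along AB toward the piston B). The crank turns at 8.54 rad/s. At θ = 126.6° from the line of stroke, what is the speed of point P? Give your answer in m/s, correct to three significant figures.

0.502

ω = 8.54 rad/s.  Crank-pin speed |V_A| = rω = 0.56449 m/s, perpendicular to OA.
Rod angle: sinφ = −(r/L) sinθ ⇒ φ = -14.906°; ω_rod = −rω cosθ/√(L²−r²sin²θ) = +1.6882 rad/s.
V_P = V_A + ω_rod × AP, with AP = 0.0495 m along the rod.
Components: V_Px = −rω sinθ − a·ω_rod·sinφ = -0.43169 m/s;  V_Py = rω cosθ + a·ω_rod·cosφ = -0.25581 m/s.
|V_P| = √(V_Px² + V_Py²) = 0.50179 m/s.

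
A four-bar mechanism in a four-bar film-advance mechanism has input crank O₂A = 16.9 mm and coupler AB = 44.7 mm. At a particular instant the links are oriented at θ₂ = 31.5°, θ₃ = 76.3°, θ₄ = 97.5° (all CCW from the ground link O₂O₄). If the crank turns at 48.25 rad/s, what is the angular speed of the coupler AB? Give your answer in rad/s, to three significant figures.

46.1

ω₂ = 48.25 rad/s
Differentiating the loop-closure r₂e^{iθ₂}+r₃e^{iθ₃}=r₁+r₄e^{iθ₄} gives r₂ω₂e^{iθ₂}+r₃ω₃e^{iθ₃}=r₄ω₄e^{iθ₄}.
Eliminating the other unknown: ω₃ = r₂ω₂ sin(θ₄−θ₂) / [r₃ sin(θ₃−θ₄)].
Numerator sine = +0.91355; denominator sine = -0.36162.
Result = 0.0169·48.25·(+0.91355) / (0.0447·(-0.36162)) = -46.084 rad/s; magnitude 46.084 rad/s.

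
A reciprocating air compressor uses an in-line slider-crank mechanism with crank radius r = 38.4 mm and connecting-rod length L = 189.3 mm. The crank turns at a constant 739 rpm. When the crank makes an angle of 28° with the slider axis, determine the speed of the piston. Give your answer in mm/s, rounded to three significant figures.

ω = 2π·739/60 = 77.39 rad/s
For an in-line slider-crank, x = r cosθ + √(L² − r² sin²θ), so v = −rω sinθ·[1 + r cosθ/√(L² − r² sin²θ)].
With r = 0.0384 m, L = 0.1893 m, θ = 28°: √(L² − r² sin²θ) = 0.18844 m.
v = −0.0384·77.39·0.46947·[1 + 0.0384·0.88295/0.18844] = -1.6461 m/s.
|v| = 1.6461 m/s = 1646.1 mm/s.

1650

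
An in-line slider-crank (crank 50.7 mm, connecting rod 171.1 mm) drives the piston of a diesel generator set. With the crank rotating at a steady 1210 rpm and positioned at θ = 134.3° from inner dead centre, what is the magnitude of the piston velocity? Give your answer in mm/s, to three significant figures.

ω = 2π·1210/60 = 126.7 rad/s
For an in-line slider-crank, x = r cosθ + √(L² − r² sin²θ), so v = −rω sinθ·[1 + r cosθ/√(L² − r² sin²θ)].
With r = 0.0507 m, L = 0.1711 m, θ = 134.3°: √(L² − r² sin²θ) = 0.16721 m.
v = −0.0507·126.7·0.71569·[1 + 0.0507·-0.69842/0.16721] = -3.6241 m/s.
|v| = 3.6241 m/s = 3624.1 mm/s.

3620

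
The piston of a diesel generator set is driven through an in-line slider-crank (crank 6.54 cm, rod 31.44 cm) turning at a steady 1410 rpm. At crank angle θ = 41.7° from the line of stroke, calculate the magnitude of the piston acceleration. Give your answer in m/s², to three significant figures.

ω = 2π·1410/60 = 147.7 rad/s
x(θ) = r cosθ + √(L² − r² sin²θ); with ω constant, a = ω²·d²x/dθ².
d²x/dθ² = −r cosθ − r²(cos2θ)/√u − r⁴ sin²2θ/(4u^{3/2}),  u = L² − r² sin²θ = 0.0969546 m².
Substituting r = 0.0654 m, L = 0.3144 m, θ = 41.7°: d²x/dθ² = -0.050558 m.
a = ω²·d²x/dθ² = (147.7)²·(-0.050558) = -1102.3 m/s²;  |a| = 1102.3 m/s².

1100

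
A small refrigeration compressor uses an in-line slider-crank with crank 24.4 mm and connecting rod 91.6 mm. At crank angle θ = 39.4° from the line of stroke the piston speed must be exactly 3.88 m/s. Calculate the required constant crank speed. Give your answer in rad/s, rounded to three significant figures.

For an in-line slider-crank, |v_piston| = rω|sinθ|·[1 + r cosθ/√(L² − r² sin²θ)].
With r = 0.0244 m, L = 0.0916 m, θ = 39.4°: the bracketed kinematic factor |dx/dθ| = 0.018722 m.
ω = v/|dx/dθ| = 3.88/0.018722 = 207.24 rad/s.

207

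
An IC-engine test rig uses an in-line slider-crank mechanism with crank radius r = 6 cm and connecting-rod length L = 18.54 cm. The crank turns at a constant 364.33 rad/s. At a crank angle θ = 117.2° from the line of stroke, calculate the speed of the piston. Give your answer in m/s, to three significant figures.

ω = 364.3 rad/s
For an in-line slider-crank, x = r cosθ + √(L² − r² sin²θ), so v = −rω sinθ·[1 + r cosθ/√(L² − r² sin²θ)].
With r = 0.06 m, L = 0.1854 m, θ = 117.2°: √(L² − r² sin²θ) = 0.17755 m.
v = −0.06·364.3·0.88942·[1 + 0.06·-0.45710/0.17755] = -16.439 m/s.
|v| = 16.439 m/s.

16.4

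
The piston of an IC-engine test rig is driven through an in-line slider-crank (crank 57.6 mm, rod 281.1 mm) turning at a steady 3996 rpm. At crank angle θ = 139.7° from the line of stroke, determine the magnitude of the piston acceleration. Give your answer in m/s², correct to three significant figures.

7330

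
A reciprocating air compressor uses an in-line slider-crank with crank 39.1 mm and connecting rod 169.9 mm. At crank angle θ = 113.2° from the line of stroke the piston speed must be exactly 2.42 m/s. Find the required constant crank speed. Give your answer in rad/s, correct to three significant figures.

74.2

For an in-line slider-crank, |v_piston| = rω|sinθ|·[1 + r cosθ/√(L² − r² sin²θ)].
With r = 0.0391 m, L = 0.1699 m, θ = 113.2°: the bracketed kinematic factor |dx/dθ| = 0.032605 m.
ω = v/|dx/dθ| = 2.42/0.032605 = 74.223 rad/s.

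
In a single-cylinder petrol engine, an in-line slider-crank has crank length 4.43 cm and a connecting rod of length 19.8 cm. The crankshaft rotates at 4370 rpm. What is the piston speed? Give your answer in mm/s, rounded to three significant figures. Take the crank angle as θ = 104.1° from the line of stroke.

18600

ω = 2π·4370/60 = 457.6 rad/s
For an in-line slider-crank, x = r cosθ + √(L² − r² sin²θ), so v = −rω sinθ·[1 + r cosθ/√(L² − r² sin²θ)].
With r = 0.0443 m, L = 0.198 m, θ = 104.1°: √(L² − r² sin²θ) = 0.19328 m.
v = −0.0443·457.6·0.96987·[1 + 0.0443·-0.24362/0.19328] = -18.564 m/s.
|v| = 18.564 m/s = 18564 mm/s.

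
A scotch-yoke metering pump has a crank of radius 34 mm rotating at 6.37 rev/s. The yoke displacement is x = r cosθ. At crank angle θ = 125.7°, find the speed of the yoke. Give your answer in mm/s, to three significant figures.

ω = 40.02 rad/s (from 6.37 rev/s).
x = r cosθ ⇒ ẋ = −rω sinθ.
|v| = rω|sinθ| = 0.034·40.02·|sin 125.7°| = 1.1051 m/s = 1105.1 mm/s.

1110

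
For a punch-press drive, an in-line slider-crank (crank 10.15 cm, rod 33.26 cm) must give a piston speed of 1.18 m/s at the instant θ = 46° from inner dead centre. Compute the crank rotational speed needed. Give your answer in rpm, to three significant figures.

127

For an in-line slider-crank, |v_piston| = rω|sinθ|·[1 + r cosθ/√(L² − r² sin²θ)].
With r = 0.1015 m, L = 0.3326 m, θ = 46°: the bracketed kinematic factor |dx/dθ| = 0.088878 m.
ω = v/|dx/dθ| = 1.18/0.088878 = 13.277 rad/s.
N = 60ω/(2π) = 126.78 rpm.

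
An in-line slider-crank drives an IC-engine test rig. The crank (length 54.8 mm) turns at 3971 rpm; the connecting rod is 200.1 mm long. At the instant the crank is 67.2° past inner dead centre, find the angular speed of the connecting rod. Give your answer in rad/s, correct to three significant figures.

45.6

ω = 415.8 rad/s (converted from 3971 rpm).
The rod makes angle φ with the slider axis where L sinφ = r sinθ; differentiating, L cosφ·φ̇ = r ω cosθ.
L cosφ = √(L² − r² sin²θ) = 0.19362 m.
|ω_rod| = r ω |cosθ| / √(L² − r² sin²θ) = 0.0548·415.8·0.38752/0.19362 = 45.609 rad/s.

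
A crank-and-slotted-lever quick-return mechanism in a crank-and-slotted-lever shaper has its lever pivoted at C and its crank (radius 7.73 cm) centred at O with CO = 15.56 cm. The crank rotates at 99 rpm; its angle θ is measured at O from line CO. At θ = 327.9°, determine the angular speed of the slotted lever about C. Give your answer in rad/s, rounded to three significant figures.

ω = 10.37 rad/s (from 99 rpm).
Crank pin A relative to C: A = (d + r cosθ, r sinθ); lever angle φ = atan2(r sinθ, d + r cosθ).
Differentiating tanφ: φ̇ = rω(d cosθ + r)/(d² + r² + 2dr cosθ).
d² + r² + 2dr cosθ = |CA|² = 0.0505648 m²;  d cosθ + r = +0.20911 m.
|ω_lever| = |0.0773·10.37·+0.20911| / 0.0505648 = 3.3142 rad/s.

3.31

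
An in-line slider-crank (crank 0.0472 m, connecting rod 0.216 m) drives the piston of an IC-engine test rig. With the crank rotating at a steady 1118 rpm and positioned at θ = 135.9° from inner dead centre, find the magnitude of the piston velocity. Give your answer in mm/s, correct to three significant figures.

ω = 2π·1118/60 = 117.1 rad/s
For an in-line slider-crank, x = r cosθ + √(L² − r² sin²θ), so v = −rω sinθ·[1 + r cosθ/√(L² − r² sin²θ)].
With r = 0.0472 m, L = 0.216 m, θ = 135.9°: √(L² − r² sin²θ) = 0.21349 m.
v = −0.0472·117.1·0.69591·[1 + 0.0472·-0.71813/0.21349] = -3.2351 m/s.
|v| = 3.2351 m/s = 3235.1 mm/s.

3240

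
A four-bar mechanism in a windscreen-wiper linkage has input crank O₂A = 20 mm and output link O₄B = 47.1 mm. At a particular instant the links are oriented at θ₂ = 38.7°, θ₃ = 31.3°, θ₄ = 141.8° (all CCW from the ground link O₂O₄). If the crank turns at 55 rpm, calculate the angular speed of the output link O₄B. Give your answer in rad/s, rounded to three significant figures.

ω₂ = 5.76 rad/s (from 55 rpm).
Differentiating the loop-closure r₂e^{iθ₂}+r₃e^{iθ₃}=r₁+r₄e^{iθ₄} gives r₂ω₂e^{iθ₂}+r₃ω₃e^{iθ₃}=r₄ω₄e^{iθ₄}.
Eliminating the other unknown: ω₄ = r₂ω₂ sin(θ₂−θ₃) / [r₄ sin(θ₄−θ₃)].
Numerator sine = +0.12880; denominator sine = +0.93667.
Result = 0.02·5.76·(+0.12880) / (0.0471·(+0.93667)) = +0.33629 rad/s; magnitude 0.33629 rad/s.

0.336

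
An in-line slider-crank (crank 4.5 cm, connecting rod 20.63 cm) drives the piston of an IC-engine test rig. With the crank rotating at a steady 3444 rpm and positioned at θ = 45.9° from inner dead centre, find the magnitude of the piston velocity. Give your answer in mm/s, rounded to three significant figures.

13400

ω = 2π·3444/60 = 360.7 rad/s
For an in-line slider-crank, x = r cosθ + √(L² − r² sin²θ), so v = −rω sinθ·[1 + r cosθ/√(L² − r² sin²θ)].
With r = 0.045 m, L = 0.2063 m, θ = 45.9°: √(L² − r² sin²θ) = 0.20375 m.
v = −0.045·360.7·0.71813·[1 + 0.045·0.69591/0.20375] = -13.446 m/s.
|v| = 13.446 m/s = 13446 mm/s.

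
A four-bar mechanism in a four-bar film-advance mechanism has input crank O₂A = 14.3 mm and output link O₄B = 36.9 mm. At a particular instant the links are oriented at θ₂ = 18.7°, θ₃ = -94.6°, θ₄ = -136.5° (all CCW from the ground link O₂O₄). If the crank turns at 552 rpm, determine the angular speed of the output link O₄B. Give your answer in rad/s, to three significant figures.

30.8

ω₂ = 57.81 rad/s (from 552 rpm).
Differentiating the loop-closure r₂e^{iθ₂}+r₃e^{iθ₃}=r₁+r₄e^{iθ₄} gives r₂ω₂e^{iθ₂}+r₃ω₃e^{iθ₃}=r₄ω₄e^{iθ₄}.
Eliminating the other unknown: ω₄ = r₂ω₂ sin(θ₂−θ₃) / [r₄ sin(θ₄−θ₃)].
Numerator sine = +0.91845; denominator sine = -0.66783.
Result = 0.0143·57.81·(+0.91845) / (0.0369·(-0.66783)) = -30.808 rad/s; magnitude 30.808 rad/s.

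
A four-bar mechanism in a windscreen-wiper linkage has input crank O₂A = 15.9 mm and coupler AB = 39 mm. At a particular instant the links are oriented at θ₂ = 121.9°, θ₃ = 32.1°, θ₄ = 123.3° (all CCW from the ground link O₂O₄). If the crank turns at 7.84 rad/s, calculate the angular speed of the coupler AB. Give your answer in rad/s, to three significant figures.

ω₂ = 7.84 rad/s
Differentiating the loop-closure r₂e^{iθ₂}+r₃e^{iθ₃}=r₁+r₄e^{iθ₄} gives r₂ω₂e^{iθ₂}+r₃ω₃e^{iθ₃}=r₄ω₄e^{iθ₄}.
Eliminating the other unknown: ω₃ = r₂ω₂ sin(θ₄−θ₂) / [r₃ sin(θ₃−θ₄)].
Numerator sine = +0.02443; denominator sine = -0.99978.
Result = 0.0159·7.84·(+0.02443) / (0.039·(-0.99978)) = -0.07811 rad/s; magnitude 0.07811 rad/s.

0.0781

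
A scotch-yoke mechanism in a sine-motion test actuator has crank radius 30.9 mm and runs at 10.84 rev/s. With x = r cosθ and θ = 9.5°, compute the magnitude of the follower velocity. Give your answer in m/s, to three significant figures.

ω = 68.11 rad/s (from 10.84 rev/s).
x = r cosθ ⇒ ẋ = −rω sinθ.
|v| = rω|sinθ| = 0.0309·68.11·|sin 9.5°| = 0.34736 m/s.

0.347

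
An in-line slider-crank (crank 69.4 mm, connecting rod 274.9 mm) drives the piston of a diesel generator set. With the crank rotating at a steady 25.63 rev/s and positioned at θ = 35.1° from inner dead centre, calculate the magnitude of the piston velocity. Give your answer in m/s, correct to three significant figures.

ω = 2π·25.6 = 161 rad/s
For an in-line slider-crank, x = r cosθ + √(L² − r² sin²θ), so v = −rω sinθ·[1 + r cosθ/√(L² − r² sin²θ)].
With r = 0.0694 m, L = 0.2749 m, θ = 35.1°: √(L² − r² sin²θ) = 0.27199 m.
v = −0.0694·161·0.57501·[1 + 0.0694·0.81815/0.27199] = -7.7678 m/s.
|v| = 7.7678 m/s.

7.77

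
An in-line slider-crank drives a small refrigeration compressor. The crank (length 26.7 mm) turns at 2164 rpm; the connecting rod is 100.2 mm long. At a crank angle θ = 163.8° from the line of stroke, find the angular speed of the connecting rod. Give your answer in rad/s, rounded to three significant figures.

ω = 226.6 rad/s (converted from 2164 rpm).
The rod makes angle φ with the slider axis where L sinφ = r sinθ; differentiating, L cosφ·φ̇ = r ω cosθ.
L cosφ = √(L² − r² sin²θ) = 0.099923 m.
|ω_rod| = r ω |cosθ| / √(L² − r² sin²θ) = 0.0267·226.6·0.96029/0.099923 = 58.148 rad/s.

58.1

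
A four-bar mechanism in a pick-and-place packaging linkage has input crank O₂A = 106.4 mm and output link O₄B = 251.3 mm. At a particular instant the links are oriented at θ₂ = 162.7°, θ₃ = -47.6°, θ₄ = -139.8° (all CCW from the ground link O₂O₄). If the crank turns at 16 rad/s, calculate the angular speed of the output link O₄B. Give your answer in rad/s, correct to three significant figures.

3.42

ω₂ = 16 rad/s
Differentiating the loop-closure r₂e^{iθ₂}+r₃e^{iθ₃}=r₁+r₄e^{iθ₄} gives r₂ω₂e^{iθ₂}+r₃ω₃e^{iθ₃}=r₄ω₄e^{iθ₄}.
Eliminating the other unknown: ω₄ = r₂ω₂ sin(θ₂−θ₃) / [r₄ sin(θ₄−θ₃)].
Numerator sine = -0.50453; denominator sine = -0.99926.
Result = 0.1064·16·(-0.50453) / (0.2513·(-0.99926)) = +3.4204 rad/s; magnitude 3.4204 rad/s.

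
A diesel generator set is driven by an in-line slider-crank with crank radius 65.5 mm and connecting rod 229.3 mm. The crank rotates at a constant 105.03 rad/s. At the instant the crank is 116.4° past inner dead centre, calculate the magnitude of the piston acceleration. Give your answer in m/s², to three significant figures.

447

ω = 105 rad/s
x(θ) = r cosθ + √(L² − r² sin²θ); with ω constant, a = ω²·d²x/dθ².
d²x/dθ² = −r cosθ − r²(cos2θ)/√u − r⁴ sin²2θ/(4u^{3/2}),  u = L² − r² sin²θ = 0.0491364 m².
Substituting r = 0.0655 m, L = 0.2293 m, θ = 116.4°: d²x/dθ² = +0.040557 m.
a = ω²·d²x/dθ² = (105)²·(+0.040557) = +447.4 m/s²;  |a| = 447.4 m/s².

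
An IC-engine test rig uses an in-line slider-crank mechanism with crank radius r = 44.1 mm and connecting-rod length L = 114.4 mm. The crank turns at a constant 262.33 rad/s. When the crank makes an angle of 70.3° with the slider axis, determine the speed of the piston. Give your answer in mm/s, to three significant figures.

12400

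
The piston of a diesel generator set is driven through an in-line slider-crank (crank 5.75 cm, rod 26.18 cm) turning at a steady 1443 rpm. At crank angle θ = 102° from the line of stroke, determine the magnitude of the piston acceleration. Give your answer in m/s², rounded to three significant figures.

542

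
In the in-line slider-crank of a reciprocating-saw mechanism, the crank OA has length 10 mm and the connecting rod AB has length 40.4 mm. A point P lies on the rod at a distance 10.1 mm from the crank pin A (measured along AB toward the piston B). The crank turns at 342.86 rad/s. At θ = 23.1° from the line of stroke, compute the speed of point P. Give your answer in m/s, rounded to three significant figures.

2.76

ω = 342.9 rad/s.  Crank-pin speed |V_A| = rω = 3.4286 m/s, perpendicular to OA.
Rod angle: sinφ = −(r/L) sinθ ⇒ φ = -5.573°; ω_rod = −rω cosθ/√(L²−r²sin²θ) = -78.433 rad/s.
V_P = V_A + ω_rod × AP, with AP = 0.0101 m along the rod.
Components: V_Px = −rω sinθ − a·ω_rod·sinφ = -1.4221 m/s;  V_Py = rω cosθ + a·ω_rod·cosφ = +2.3653 m/s.
|V_P| = √(V_Px² + V_Py²) = 2.7599 m/s.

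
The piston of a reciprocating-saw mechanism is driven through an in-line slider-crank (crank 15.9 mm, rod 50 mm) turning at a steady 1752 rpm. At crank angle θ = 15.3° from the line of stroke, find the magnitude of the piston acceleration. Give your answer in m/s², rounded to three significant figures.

ω = 2π·1752/60 = 183.5 rad/s
x(θ) = r cosθ + √(L² − r² sin²θ); with ω constant, a = ω²·d²x/dθ².
d²x/dθ² = −r cosθ − r²(cos2θ)/√u − r⁴ sin²2θ/(4u^{3/2}),  u = L² − r² sin²θ = 0.0024824 m².
Substituting r = 0.0159 m, L = 0.05 m, θ = 15.3°: d²x/dθ² = -0.019737 m.
a = ω²·d²x/dθ² = (183.5)²·(-0.019737) = -664.38 m/s²;  |a| = 664.38 m/s².

664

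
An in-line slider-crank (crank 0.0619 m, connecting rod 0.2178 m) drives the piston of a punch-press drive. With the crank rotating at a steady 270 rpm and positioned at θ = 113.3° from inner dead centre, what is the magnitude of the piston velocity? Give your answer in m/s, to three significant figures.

1.42

ω = 2π·270/60 = 28.27 rad/s
For an in-line slider-crank, x = r cosθ + √(L² − r² sin²θ), so v = −rω sinθ·[1 + r cosθ/√(L² − r² sin²θ)].
With r = 0.0619 m, L = 0.2178 m, θ = 113.3°: √(L² − r² sin²θ) = 0.21025 m.
v = −0.0619·28.27·0.91845·[1 + 0.0619·-0.39555/0.21025] = -1.4203 m/s.
|v| = 1.4203 m/s.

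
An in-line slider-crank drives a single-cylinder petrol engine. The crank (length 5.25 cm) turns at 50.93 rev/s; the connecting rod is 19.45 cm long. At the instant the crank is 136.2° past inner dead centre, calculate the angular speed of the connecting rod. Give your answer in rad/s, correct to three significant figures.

ω = 320 rad/s (converted from 50.93 rev/s).
The rod makes angle φ with the slider axis where L sinφ = r sinθ; differentiating, L cosφ·φ̇ = r ω cosθ.
L cosφ = √(L² − r² sin²θ) = 0.19108 m.
|ω_rod| = r ω |cosθ| / √(L² − r² sin²θ) = 0.0525·320·0.72176/0.19108 = 63.46 rad/s.

63.5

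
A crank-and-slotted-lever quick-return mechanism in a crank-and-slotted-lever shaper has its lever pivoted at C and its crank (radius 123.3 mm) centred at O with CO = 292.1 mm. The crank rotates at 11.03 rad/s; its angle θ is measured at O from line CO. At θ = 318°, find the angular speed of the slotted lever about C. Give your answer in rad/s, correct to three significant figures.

3.00

ω = 11.03 rad/s
Crank pin A relative to C: A = (d + r cosθ, r sinθ); lever angle φ = atan2(r sinθ, d + r cosθ).
Differentiating tanφ: φ̇ = rω(d cosθ + r)/(d² + r² + 2dr cosθ).
d² + r² + 2dr cosθ = |CA|² = 0.154055 m²;  d cosθ + r = +0.34037 m.
|ω_lever| = |0.1233·11.03·+0.34037| / 0.154055 = 3.0048 rad/s.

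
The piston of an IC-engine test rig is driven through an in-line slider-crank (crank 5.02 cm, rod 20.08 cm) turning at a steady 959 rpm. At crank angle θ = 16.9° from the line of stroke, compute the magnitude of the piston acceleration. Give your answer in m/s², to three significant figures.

590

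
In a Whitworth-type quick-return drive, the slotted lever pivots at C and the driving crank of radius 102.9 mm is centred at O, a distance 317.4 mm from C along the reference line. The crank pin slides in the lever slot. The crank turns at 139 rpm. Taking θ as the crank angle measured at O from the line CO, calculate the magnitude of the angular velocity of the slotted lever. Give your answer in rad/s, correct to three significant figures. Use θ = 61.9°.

ω = 14.56 rad/s (from 139 rpm).
Crank pin A relative to C: A = (d + r cosθ, r sinθ); lever angle φ = atan2(r sinθ, d + r cosθ).
Differentiating tanφ: φ̇ = rω(d cosθ + r)/(d² + r² + 2dr cosθ).
d² + r² + 2dr cosθ = |CA|² = 0.142098 m²;  d cosθ + r = +0.2524 m.
|ω_lever| = |0.1029·14.56·+0.2524| / 0.142098 = 2.6605 rad/s.

2.66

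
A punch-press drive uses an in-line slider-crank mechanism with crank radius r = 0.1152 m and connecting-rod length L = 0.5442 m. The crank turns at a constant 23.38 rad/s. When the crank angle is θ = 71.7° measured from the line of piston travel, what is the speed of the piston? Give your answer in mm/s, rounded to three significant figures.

2730

ω = 23.38 rad/s
For an in-line slider-crank, x = r cosθ + √(L² − r² sin²θ), so v = −rω sinθ·[1 + r cosθ/√(L² − r² sin²θ)].
With r = 0.1152 m, L = 0.5442 m, θ = 71.7°: √(L² − r² sin²θ) = 0.5331 m.
v = −0.1152·23.38·0.94943·[1 + 0.1152·0.31399/0.5331] = -2.7307 m/s.
|v| = 2.7307 m/s = 2730.7 mm/s.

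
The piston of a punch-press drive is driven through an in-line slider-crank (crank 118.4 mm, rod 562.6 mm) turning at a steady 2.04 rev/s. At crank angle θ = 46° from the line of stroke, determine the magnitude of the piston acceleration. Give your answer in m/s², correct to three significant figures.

ω = 2π·2.04 = 12.82 rad/s
x(θ) = r cosθ + √(L² − r² sin²θ); with ω constant, a = ω²·d²x/dθ².
d²x/dθ² = −r cosθ − r²(cos2θ)/√u − r⁴ sin²2θ/(4u^{3/2}),  u = L² − r² sin²θ = 0.309265 m².
Substituting r = 0.1184 m, L = 0.5626 m, θ = 46°: d²x/dθ² = -0.081653 m.
a = ω²·d²x/dθ² = (12.82)²·(-0.081653) = -13.415 m/s²;  |a| = 13.415 m/s².

13.4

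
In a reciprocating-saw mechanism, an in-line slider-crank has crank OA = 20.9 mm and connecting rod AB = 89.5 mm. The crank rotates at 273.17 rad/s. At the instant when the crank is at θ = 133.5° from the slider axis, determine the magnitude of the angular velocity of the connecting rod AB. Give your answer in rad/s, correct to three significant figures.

ω = 273.2 rad/s
The rod makes angle φ with the slider axis where L sinφ = r sinθ; differentiating, L cosφ·φ̇ = r ω cosθ.
L cosφ = √(L² − r² sin²θ) = 0.088207 m.
|ω_rod| = r ω |cosθ| / √(L² − r² sin²θ) = 0.0209·273.2·0.68835/0.088207 = 44.554 rad/s.

44.6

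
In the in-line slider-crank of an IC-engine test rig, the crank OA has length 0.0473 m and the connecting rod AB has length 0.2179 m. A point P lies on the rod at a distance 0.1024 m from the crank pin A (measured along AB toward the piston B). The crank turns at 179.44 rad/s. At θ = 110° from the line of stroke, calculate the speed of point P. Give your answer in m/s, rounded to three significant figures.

7.84

ω = 179.4 rad/s.  Crank-pin speed |V_A| = rω = 8.4875 m/s, perpendicular to OA.
Rod angle: sinφ = −(r/L) sinθ ⇒ φ = -11.770°; ω_rod = −rω cosθ/√(L²−r²sin²θ) = +13.608 rad/s.
V_P = V_A + ω_rod × AP, with AP = 0.1024 m along the rod.
Components: V_Px = −rω sinθ − a·ω_rod·sinφ = -7.6914 m/s;  V_Py = rω cosθ + a·ω_rod·cosφ = -1.5387 m/s.
|V_P| = √(V_Px² + V_Py²) = 7.8438 m/s.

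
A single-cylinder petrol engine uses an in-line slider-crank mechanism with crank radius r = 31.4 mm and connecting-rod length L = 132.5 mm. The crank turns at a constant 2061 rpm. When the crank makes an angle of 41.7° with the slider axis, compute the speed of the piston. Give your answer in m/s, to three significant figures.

5.32

ω = 2π·2061/60 = 215.8 rad/s
For an in-line slider-crank, x = r cosθ + √(L² − r² sin²θ), so v = −rω sinθ·[1 + r cosθ/√(L² − r² sin²θ)].
With r = 0.0314 m, L = 0.1325 m, θ = 41.7°: √(L² − r² sin²θ) = 0.13084 m.
v = −0.0314·215.8·0.66523·[1 + 0.0314·0.74664/0.13084] = -5.316 m/s.
|v| = 5.316 m/s.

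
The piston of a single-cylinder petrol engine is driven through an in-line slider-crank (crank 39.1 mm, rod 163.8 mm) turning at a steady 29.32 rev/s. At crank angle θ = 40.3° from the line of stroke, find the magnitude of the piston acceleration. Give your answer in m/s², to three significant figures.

1070

ω = 2π·29.3 = 184.2 rad/s
x(θ) = r cosθ + √(L² − r² sin²θ); with ω constant, a = ω²·d²x/dθ².
d²x/dθ² = −r cosθ − r²(cos2θ)/√u − r⁴ sin²2θ/(4u^{3/2}),  u = L² − r² sin²θ = 0.0261909 m².
Substituting r = 0.0391 m, L = 0.1638 m, θ = 40.3°: d²x/dθ² = -0.031497 m.
a = ω²·d²x/dθ² = (184.2)²·(-0.031497) = -1069 m/s²;  |a| = 1069 m/s².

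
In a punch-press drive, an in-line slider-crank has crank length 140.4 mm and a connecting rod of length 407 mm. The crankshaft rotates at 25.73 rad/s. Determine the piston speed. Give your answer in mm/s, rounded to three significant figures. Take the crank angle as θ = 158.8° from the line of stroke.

ω = 25.73 rad/s
For an in-line slider-crank, x = r cosθ + √(L² − r² sin²θ), so v = −rω sinθ·[1 + r cosθ/√(L² − r² sin²θ)].
With r = 0.1404 m, L = 0.407 m, θ = 158.8°: √(L² − r² sin²θ) = 0.40382 m.
v = −0.1404·25.73·0.36162·[1 + 0.1404·-0.93232/0.40382] = -0.88291 m/s.
|v| = 0.88291 m/s = 882.91 mm/s.

883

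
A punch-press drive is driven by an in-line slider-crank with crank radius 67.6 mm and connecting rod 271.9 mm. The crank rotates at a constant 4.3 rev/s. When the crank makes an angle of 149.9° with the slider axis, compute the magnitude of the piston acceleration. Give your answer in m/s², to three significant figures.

36.4

ω = 2π·4.3 = 27.02 rad/s
x(θ) = r cosθ + √(L² − r² sin²θ); with ω constant, a = ω²·d²x/dθ².
d²x/dθ² = −r cosθ − r²(cos2θ)/√u − r⁴ sin²2θ/(4u^{3/2}),  u = L² − r² sin²θ = 0.0727803 m².
Substituting r = 0.0676 m, L = 0.2719 m, θ = 149.9°: d²x/dθ² = +0.049866 m.
a = ω²·d²x/dθ² = (27.02)²·(+0.049866) = +36.4 m/s²;  |a| = 36.4 m/s².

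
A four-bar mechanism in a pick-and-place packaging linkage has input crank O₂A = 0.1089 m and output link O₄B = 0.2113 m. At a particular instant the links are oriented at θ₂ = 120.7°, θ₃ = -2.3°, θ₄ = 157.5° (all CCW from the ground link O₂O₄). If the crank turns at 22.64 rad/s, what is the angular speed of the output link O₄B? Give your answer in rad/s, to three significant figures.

ω₂ = 22.64 rad/s
Differentiating the loop-closure r₂e^{iθ₂}+r₃e^{iθ₃}=r₁+r₄e^{iθ₄} gives r₂ω₂e^{iθ₂}+r₃ω₃e^{iθ₃}=r₄ω₄e^{iθ₄}.
Eliminating the other unknown: ω₄ = r₂ω₂ sin(θ₂−θ₃) / [r₄ sin(θ₄−θ₃)].
Numerator sine = +0.83867; denominator sine = +0.34530.
Result = 0.1089·22.64·(+0.83867) / (0.2113·(+0.34530)) = +28.34 rad/s; magnitude 28.34 rad/s.

28.3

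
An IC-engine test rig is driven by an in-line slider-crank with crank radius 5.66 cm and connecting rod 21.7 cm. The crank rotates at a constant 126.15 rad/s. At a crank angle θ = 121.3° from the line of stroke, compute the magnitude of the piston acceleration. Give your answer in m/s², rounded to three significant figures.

ω = 126.2 rad/s
x(θ) = r cosθ + √(L² − r² sin²θ); with ω constant, a = ω²·d²x/dθ².
d²x/dθ² = −r cosθ − r²(cos2θ)/√u − r⁴ sin²2θ/(4u^{3/2}),  u = L² − r² sin²θ = 0.0447501 m².
Substituting r = 0.0566 m, L = 0.217 m, θ = 121.3°: d²x/dθ² = +0.03616 m.
a = ω²·d²x/dθ² = (126.2)²·(+0.03616) = +575.45 m/s²;  |a| = 575.45 m/s².

575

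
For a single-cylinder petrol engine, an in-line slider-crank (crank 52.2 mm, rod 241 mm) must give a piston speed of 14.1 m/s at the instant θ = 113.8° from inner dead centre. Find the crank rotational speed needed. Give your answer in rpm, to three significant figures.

For an in-line slider-crank, |v_piston| = rω|sinθ|·[1 + r cosθ/√(L² − r² sin²θ)].
With r = 0.0522 m, L = 0.241 m, θ = 113.8°: the bracketed kinematic factor |dx/dθ| = 0.043502 m.
ω = v/|dx/dθ| = 14.1/0.043502 = 324.12 rad/s.
N = 60ω/(2π) = 3095.2 rpm.

3100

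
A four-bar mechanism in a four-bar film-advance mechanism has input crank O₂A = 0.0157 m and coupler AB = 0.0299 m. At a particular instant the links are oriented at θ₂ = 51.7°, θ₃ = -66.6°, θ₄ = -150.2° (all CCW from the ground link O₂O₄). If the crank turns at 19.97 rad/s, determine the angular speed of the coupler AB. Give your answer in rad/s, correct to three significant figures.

3.94

ω₂ = 19.97 rad/s
Differentiating the loop-closure r₂e^{iθ₂}+r₃e^{iθ₃}=r₁+r₄e^{iθ₄} gives r₂ω₂e^{iθ₂}+r₃ω₃e^{iθ₃}=r₄ω₄e^{iθ₄}.
Eliminating the other unknown: ω₃ = r₂ω₂ sin(θ₄−θ₂) / [r₃ sin(θ₃−θ₄)].
Numerator sine = +0.37299; denominator sine = +0.99377.
Result = 0.0157·19.97·(+0.37299) / (0.0299·(+0.99377)) = +3.9356 rad/s; magnitude 3.9356 rad/s.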